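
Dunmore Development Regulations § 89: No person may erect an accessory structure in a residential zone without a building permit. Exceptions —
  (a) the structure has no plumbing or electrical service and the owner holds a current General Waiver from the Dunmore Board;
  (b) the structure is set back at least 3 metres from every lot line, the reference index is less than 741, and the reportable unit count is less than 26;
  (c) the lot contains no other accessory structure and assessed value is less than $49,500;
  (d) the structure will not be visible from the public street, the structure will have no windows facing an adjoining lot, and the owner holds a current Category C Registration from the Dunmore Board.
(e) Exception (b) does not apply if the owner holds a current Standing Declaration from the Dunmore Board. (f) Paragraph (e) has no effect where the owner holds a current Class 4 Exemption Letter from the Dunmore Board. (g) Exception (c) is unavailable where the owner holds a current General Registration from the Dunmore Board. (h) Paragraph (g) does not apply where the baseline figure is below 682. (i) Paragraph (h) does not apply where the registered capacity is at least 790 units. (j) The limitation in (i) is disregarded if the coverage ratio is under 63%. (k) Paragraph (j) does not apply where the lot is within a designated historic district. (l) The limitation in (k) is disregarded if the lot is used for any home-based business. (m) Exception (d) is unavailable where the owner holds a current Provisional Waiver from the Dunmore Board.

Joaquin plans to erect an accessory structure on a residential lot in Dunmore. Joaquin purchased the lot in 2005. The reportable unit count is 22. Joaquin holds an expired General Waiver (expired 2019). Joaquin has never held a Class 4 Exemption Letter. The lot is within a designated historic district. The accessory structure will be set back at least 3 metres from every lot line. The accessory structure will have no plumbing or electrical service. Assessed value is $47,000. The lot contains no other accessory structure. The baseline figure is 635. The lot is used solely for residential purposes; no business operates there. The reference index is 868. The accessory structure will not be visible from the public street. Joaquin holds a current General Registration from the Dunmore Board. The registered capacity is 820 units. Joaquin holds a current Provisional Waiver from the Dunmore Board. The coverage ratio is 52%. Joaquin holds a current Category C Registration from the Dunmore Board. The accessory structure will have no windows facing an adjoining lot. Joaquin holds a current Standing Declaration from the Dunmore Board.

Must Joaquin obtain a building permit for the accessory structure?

Yes — Joaquin must obtain a building permit.

Exception (a) requires that the owner holds a current General Waiver from the Dunmore Board; but the General Waiver is not current, so (a) is unavailable.
Exception (b) fails — the reference index is 868, not less than 741.
Exception (c)'s conditions are all satisfied: the lot has no other accessory structure; assessed value is $47,000, less than the $49,500 limit. However, paragraphs (g)–(l) must be considered: (g) operates against (c): a current General Registration is held. (h) is triggered (the baseline figure is 635, below the 682 limit), but is displaced by (i): (i) is engaged — the registered capacity is 820 units, meeting the 790 units threshold. (j) would limit (i) — the coverage ratio is 52%, under the 63% limit — but (k) sets (j) aside: (k) is triggered — the lot is in a historic district. (l), which would lift (k), is not triggered — the lot is solely residential. (c) is therefore removed.
All of (d)'s requirements are met (the structure will not be visible from the street; no windows face an adjoining lot; a current Category C Registration is held). But applying paragraph (m): (m) operates against (d): a current Provisional Waiver is held. So (d) is unavailable.
None of the exceptions is available; § 89 applies in full.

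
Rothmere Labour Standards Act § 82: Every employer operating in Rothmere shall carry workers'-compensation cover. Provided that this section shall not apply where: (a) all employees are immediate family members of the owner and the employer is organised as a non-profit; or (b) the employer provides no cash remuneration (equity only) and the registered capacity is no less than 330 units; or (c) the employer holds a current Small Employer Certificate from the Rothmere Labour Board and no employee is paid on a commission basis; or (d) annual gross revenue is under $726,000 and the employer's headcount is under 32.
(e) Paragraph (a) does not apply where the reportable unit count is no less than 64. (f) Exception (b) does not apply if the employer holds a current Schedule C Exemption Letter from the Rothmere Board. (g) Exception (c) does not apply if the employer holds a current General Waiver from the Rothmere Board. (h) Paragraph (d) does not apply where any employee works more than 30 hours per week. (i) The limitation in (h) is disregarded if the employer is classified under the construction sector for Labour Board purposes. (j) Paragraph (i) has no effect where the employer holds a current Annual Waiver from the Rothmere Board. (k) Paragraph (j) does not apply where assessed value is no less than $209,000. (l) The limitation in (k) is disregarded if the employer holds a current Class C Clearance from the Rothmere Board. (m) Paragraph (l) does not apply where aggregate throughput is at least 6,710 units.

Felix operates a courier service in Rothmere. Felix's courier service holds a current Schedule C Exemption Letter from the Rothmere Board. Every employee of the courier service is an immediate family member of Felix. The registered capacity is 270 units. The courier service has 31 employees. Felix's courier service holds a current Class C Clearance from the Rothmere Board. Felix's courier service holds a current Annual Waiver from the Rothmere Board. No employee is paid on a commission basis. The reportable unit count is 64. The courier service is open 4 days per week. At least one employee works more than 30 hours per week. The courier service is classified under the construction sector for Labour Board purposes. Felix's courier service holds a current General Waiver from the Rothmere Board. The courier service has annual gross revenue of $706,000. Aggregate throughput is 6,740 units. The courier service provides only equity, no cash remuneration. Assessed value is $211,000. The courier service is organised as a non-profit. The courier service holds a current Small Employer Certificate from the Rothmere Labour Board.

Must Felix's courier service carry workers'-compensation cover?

No — exception (d) applies; Felix's courier service is not required to carry workers'-compensation cover.

Exception (a): every employee is an immediate family member; the employer is a non-profit — every condition holds. Turning to paragraph (e): (e) is engaged — the reportable unit count is 64, meeting the 64 threshold. (a) is therefore removed.
Exception (b) requires that the registered capacity is no less than 330 units; but the registered capacity is 270 units, short of 330 units, so (b) is unavailable.
Exception (c)'s conditions are all satisfied: a current Small Employer Certificate is held; no employee is paid on commission. Turning to paragraph (g): (g) operates — a current General Waiver is held. So (c) is unavailable.
Exception (d)'s conditions are all satisfied: annual gross revenue is $706,000, under the $726,000 limit; the employer's headcount is 31, under the 32 limit. As to paragraphs (h)–(m): (h) operates (at least one employee exceeds 30 hours/week), but is set aside by (i): (i) is triggered — the courier service is classified under the construction sector. (j) would limit (i) — a current Annual Waiver is held — but (k) sets (j) aside: (k) operates against (j): assessed value is $211,000, meeting the $209,000 threshold. (l) is triggered (a current Class C Clearance is held), but is set aside by (m): (m) applies — aggregate throughput is 6,740 units, meeting the 6,710 units threshold. (d) remains available.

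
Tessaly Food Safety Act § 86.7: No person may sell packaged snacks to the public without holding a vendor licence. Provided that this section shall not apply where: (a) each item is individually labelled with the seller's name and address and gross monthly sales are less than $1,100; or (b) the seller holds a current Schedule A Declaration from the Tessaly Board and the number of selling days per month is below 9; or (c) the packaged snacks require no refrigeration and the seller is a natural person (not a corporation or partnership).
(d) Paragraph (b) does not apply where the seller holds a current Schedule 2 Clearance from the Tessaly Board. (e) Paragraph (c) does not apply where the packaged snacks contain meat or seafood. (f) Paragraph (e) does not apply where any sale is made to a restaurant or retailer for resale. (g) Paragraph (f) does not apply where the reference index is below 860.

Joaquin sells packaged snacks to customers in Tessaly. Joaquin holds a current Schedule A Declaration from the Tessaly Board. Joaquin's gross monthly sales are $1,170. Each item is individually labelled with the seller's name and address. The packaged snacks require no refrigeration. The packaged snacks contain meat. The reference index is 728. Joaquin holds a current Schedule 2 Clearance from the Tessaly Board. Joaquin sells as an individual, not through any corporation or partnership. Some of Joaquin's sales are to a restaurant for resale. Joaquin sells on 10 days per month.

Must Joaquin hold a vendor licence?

Yes — Joaquin must hold a vendor licence.

Exception (a) does not apply: gross monthly sales are $1,170, not less than $1,100.
Exception (b) does not apply: the number of selling days per month is 10, not below 9.
All of (c)'s requirements are met (the packaged snacks are shelf-stable; the seller is a natural person). But: (e) operates against (c): the packaged snacks contain meat. (f) would limit (e) — some sales are to a restaurant for resale — but (g) sets (f) aside: (g) operates — the reference index is 728, below the 860 limit. So (c) is unavailable.
No exception displaces § 86.7.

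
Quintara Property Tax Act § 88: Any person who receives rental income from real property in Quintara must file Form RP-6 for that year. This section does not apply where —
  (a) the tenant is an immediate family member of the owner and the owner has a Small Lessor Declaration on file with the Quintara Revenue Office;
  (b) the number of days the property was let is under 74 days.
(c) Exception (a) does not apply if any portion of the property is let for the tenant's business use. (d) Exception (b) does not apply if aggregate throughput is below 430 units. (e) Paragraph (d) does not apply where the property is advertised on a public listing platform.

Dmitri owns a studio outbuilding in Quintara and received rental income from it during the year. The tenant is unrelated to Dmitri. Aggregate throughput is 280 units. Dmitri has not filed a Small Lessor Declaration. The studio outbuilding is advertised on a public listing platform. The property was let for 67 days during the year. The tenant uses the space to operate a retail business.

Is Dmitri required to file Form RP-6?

No — exception (b) applies; Dmitri is not required to file Form RP-6.

Exception (a) fails — the tenant is unrelated to the owner.
Exception (b)'s conditions are all satisfied: the number of days the property was let is 67 days, under the 74 days limit. Considering the limiting provisions: (d) would limit (b) — aggregate throughput is 280 units, below the 430 units limit — but (e) sets (d) aside: (e) applies — the property is publicly advertised. Exception (b) stands.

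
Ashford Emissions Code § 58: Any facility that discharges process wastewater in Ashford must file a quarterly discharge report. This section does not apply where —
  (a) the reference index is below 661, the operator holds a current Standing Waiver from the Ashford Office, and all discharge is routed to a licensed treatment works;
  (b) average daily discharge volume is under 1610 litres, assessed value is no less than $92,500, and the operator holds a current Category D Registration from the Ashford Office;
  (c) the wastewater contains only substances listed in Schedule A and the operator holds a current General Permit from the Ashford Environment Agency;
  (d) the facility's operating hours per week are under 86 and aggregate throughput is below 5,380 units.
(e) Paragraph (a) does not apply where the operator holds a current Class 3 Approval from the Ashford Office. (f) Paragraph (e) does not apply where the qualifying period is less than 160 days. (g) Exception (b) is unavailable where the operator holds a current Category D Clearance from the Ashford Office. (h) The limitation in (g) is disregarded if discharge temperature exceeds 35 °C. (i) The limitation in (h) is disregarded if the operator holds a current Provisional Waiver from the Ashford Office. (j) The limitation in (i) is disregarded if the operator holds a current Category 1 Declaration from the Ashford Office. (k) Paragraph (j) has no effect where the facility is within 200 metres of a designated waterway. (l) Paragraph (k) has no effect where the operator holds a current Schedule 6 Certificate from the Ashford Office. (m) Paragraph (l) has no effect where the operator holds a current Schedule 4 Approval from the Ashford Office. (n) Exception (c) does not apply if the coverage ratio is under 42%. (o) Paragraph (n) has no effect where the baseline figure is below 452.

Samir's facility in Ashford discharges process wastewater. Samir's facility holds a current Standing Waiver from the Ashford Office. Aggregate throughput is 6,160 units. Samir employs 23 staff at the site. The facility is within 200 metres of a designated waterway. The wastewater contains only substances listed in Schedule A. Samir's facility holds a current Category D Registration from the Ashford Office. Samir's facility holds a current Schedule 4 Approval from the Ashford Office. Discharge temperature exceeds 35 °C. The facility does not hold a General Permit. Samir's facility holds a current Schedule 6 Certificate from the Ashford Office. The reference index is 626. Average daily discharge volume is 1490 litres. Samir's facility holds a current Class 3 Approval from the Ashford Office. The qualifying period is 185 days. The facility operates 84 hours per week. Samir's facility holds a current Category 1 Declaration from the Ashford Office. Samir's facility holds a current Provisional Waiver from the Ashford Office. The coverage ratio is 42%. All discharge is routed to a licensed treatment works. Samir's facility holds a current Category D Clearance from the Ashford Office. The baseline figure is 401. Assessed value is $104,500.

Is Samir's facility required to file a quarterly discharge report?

Yes — Samir's facility must file a quarterly discharge report.

Exception (a): the reference index is 626, below the 661 limit; a current Standing Waiver is held; discharge is routed to a licensed treatment works — every condition holds. But: (e) operates against (a): a current Class 3 Approval is held. (f), which would lift (e), is not engaged — the qualifying period is 185 days, not less than 160 days. So (a) is unavailable.
Exception (b) is satisfied on its face — average daily discharge volume is 1490 litres, under the 1610 litres limit; assessed value is $104,500, meeting the $92,500 threshold; a current Category D Registration is held. But: (g) operates — a current Category D Clearance is held. (h) is triggered (discharge temperature exceeds 35 °C), but is overridden by (i): (i) operates against (h): a current Provisional Waiver is held. (j) would limit (i) — a current Category 1 Declaration is held — but (k) sets (j) aside: (k) is triggered — the facility is within 200 m of a designated waterway. (l) is engaged (a current Schedule 6 Certificate is held), but is overridden by (m): (m) operates against (l): a current Schedule 4 Approval is held. (b) is therefore removed.
Exception (c) does not apply: no General Permit is held.
Exception (d) does not apply: aggregate throughput is 6,160 units, not below 5,380 units.
No exception displaces § 58.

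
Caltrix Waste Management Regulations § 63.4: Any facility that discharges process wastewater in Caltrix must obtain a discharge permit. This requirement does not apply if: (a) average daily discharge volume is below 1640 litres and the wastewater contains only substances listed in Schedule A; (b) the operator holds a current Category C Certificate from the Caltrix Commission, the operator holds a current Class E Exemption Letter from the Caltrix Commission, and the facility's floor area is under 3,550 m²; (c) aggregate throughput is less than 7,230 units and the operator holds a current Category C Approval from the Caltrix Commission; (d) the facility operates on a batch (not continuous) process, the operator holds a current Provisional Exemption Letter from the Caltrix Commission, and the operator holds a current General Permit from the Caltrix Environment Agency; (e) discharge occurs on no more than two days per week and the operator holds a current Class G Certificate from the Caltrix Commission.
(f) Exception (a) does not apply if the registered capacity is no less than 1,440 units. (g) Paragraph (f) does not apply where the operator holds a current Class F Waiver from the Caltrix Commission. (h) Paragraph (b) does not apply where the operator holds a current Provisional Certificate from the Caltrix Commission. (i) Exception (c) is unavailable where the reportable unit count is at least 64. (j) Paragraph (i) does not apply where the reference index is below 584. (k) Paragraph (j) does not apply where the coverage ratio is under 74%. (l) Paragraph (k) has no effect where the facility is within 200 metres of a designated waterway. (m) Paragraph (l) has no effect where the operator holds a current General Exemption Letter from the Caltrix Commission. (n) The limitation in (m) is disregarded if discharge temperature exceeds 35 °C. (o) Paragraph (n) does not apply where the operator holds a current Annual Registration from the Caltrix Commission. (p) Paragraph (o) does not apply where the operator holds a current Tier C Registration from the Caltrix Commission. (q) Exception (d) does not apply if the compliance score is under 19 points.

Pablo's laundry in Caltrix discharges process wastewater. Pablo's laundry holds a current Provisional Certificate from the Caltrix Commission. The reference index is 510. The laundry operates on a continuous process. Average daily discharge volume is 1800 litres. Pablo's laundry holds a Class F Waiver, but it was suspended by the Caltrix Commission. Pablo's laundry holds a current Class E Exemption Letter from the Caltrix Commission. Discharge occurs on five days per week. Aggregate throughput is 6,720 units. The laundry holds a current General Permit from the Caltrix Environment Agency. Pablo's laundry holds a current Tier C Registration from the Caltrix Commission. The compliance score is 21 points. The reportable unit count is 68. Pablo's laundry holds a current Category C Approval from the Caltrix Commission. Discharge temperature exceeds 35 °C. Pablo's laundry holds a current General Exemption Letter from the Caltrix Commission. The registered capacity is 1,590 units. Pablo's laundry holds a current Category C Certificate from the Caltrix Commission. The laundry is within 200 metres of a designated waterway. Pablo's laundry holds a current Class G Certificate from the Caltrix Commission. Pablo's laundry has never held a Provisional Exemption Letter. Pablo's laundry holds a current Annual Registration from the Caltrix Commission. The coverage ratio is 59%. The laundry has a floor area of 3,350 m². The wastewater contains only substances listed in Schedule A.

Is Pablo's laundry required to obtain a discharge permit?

No — exception (c) applies; Pablo's laundry is not required to obtain a discharge permit.

Exception (a) does not apply: average daily discharge volume is 1800 litres, not below 1640 litres.
All of (b)'s requirements are met (a current Category C Certificate is held; a current Class E Exemption Letter is held; the facility's floor area is 3,350 m², under the 3,550 m² limit). But applying paragraph (h): (h) operates against (b): a current Provisional Certificate is held. (b) is therefore removed.
Exception (c): aggregate throughput is 6,720 units, less than the 7,230 units limit; a current Category C Approval is held — every condition holds. Applying paragraphs (i)–(p): (i) applies (the reportable unit count is 68, meeting the 64 threshold), but is set aside by (j): (j) operates against (i): the reference index is 510, below the 584 limit. (k) is engaged (the coverage ratio is 59%, under the 74% limit), but is overridden by (l): (l) is engaged — the laundry is within 200 m of a designated waterway. (m) applies (a current General Exemption Letter is held), but is set aside by (n): (n) operates against (m): discharge temperature exceeds 35 °C. (o) would limit (n) — a current Annual Registration is held — but (p) sets (o) aside: (p) is engaged — a current Tier C Registration is held. So (c) applies.
Exception (d) requires that the facility operates on a batch (not continuous) process; but the facility operates on a continuous process, so (d) is unavailable.
Exception (e) does not apply: discharge occurs on five days per week.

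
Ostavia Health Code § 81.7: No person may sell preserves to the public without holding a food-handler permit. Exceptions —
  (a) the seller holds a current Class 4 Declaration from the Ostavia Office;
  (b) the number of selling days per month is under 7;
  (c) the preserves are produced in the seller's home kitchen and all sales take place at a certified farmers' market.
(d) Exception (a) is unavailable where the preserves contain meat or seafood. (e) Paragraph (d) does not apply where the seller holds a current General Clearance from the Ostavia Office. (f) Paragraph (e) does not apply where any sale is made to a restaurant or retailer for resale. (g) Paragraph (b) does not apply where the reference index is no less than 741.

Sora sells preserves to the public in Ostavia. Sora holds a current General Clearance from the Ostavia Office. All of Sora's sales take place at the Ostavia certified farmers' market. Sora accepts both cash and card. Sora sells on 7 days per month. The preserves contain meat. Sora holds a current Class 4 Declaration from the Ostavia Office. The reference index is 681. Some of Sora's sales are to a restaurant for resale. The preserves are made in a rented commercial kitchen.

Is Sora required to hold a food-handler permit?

Exception (a)'s conditions are all satisfied: a current Class 4 Declaration is held. However, paragraphs (d)–(f) must be considered: (d) operates against (a): the preserves contain meat. (e) would limit (d) — a current General Clearance is held — but (f) sets (e) aside: (f) operates against (e): some sales are to a restaurant for resale. (a) is therefore removed.
Exception (b) requires that the number of selling days per month is under 7; but the number of selling days per month is 7, not under 7, so (b) is unavailable.
Exception (c) fails — the preserves are made in a commercial kitchen, not a home kitchen.
No exception is made out. Sora falls within the general rule.

Yes — Sora must hold a food-handler permit.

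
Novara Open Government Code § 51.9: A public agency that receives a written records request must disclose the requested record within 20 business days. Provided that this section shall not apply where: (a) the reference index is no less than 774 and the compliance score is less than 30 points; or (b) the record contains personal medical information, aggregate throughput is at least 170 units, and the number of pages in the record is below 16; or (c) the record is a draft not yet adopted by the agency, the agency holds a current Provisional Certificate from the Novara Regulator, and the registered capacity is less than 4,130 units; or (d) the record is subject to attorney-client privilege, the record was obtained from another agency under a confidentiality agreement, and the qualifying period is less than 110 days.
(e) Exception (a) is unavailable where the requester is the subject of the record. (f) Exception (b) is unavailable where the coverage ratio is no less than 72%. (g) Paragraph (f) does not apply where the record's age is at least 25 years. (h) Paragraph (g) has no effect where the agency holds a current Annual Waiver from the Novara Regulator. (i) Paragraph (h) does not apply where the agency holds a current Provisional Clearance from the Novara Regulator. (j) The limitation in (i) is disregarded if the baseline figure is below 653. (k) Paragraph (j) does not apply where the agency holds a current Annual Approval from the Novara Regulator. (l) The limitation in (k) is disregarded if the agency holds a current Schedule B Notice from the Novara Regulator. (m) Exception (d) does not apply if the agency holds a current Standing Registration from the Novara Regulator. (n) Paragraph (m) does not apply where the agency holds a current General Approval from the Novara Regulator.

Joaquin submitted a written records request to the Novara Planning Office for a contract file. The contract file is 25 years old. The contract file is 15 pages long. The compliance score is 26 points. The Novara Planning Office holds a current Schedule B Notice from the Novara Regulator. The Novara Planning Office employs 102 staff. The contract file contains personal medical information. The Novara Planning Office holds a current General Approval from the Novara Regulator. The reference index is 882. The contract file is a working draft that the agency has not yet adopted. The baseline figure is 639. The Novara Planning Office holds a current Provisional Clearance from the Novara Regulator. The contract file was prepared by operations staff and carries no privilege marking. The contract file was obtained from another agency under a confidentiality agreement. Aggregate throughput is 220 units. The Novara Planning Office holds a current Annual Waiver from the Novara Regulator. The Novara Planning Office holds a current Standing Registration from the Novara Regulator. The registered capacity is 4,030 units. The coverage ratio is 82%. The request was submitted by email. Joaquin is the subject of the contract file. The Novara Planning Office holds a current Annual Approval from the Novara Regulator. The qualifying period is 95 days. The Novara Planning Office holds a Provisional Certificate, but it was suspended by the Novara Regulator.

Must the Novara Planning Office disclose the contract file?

Exception (a): the reference index is 882, meeting the 774 threshold; the compliance score is 26 points, less than the 30 points limit — every condition holds. But applying paragraph (e): (e) operates — Joaquin is the subject of the contract file. Exception (a) does not apply.
All of (b)'s requirements are met (the contract file contains personal medical information; aggregate throughput is 220 units, meeting the 170 units threshold; the number of pages in the record is 15, below the 16 limit). However, paragraphs (f)–(l) must be considered: (f) is triggered — the coverage ratio is 82%, meeting the 72% threshold. (g) would limit (f) — the record's age is 25 years, meeting the 25 years threshold — but (h) sets (g) aside: (h) is triggered — a current Annual Waiver is held. (i) would limit (h) — a current Provisional Clearance is held — but (j) sets (i) aside: (j) is engaged — the baseline figure is 639, below the 653 limit. (k) applies (a current Annual Approval is held), but is displaced by (l): (l) operates — a current Schedule B Notice is held. Exception (b) does not apply.
Exception (c) fails — there is no Provisional Certificate in force.
Exception (d) requires that the record is subject to attorney-client privilege; but the contract file carries no privilege marking, so (d) is unavailable.
No exception applies. The general rule governs.

Yes — the Novara Planning Office must disclose the contract file.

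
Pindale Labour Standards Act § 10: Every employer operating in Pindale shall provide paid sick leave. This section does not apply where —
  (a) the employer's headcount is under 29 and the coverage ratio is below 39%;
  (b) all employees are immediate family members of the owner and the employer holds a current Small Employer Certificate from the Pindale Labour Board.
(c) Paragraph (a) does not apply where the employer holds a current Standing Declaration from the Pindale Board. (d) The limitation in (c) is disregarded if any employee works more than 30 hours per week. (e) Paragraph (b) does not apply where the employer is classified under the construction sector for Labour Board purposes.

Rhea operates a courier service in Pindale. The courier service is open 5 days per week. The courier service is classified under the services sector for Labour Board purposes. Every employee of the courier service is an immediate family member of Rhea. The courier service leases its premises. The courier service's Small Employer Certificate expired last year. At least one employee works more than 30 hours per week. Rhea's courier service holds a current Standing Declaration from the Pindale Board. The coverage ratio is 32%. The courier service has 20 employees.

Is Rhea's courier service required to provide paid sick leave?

Exception (a): the employer's headcount is 20, under the 29 limit; the coverage ratio is 32%, below the 39% limit — every condition holds. Applying paragraphs (c)–(d): (c) is triggered (a current Standing Declaration is held), but is displaced by (d): (d) operates — at least one employee exceeds 30 hours/week. Exception (a) stands.
Exception (b) requires that the employer holds a current Small Employer Certificate from the Pindale Labour Board; but the Small Employer Certificate has expired, so (b) is unavailable.

No — exception (a) applies; Rhea's courier service is not required to provide paid sick leave.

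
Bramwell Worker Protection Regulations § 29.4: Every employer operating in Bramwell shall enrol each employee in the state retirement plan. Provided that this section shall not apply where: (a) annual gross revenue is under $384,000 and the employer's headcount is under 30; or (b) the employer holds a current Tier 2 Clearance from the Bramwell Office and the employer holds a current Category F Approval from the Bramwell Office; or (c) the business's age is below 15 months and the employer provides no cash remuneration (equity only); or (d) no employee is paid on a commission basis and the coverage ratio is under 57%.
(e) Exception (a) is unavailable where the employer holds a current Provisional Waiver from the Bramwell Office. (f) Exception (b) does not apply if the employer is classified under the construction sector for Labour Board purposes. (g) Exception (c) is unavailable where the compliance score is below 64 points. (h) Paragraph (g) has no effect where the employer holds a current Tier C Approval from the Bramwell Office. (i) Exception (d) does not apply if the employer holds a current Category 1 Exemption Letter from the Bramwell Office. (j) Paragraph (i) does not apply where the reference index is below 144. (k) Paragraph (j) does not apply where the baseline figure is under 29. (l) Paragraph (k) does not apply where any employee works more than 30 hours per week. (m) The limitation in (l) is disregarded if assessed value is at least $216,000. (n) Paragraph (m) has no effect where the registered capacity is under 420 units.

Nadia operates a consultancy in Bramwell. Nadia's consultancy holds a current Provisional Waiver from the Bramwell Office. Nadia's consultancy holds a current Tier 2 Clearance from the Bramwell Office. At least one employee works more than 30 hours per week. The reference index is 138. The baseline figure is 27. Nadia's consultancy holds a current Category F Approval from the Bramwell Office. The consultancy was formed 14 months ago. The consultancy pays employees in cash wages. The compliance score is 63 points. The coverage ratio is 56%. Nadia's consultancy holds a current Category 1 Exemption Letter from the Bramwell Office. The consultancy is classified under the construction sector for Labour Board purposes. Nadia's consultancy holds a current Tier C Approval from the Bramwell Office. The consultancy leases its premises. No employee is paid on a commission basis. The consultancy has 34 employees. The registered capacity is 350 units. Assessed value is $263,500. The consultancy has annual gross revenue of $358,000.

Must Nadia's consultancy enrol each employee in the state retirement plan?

No — exception (d) applies; Nadia's consultancy is not required to enrol each employee in the state retirement plan.

Exception (a) fails — the employer's headcount is 34, not under 30.
Exception (b): a current Tier 2 Clearance is held; a current Category F Approval is held — every condition holds. Turning to paragraph (f): (f) applies — the consultancy is classified under the construction sector. (b) is therefore removed.
Exception (c) fails — employees are paid cash wages.
Exception (d): no employee is paid on commission; the coverage ratio is 56%, under the 57% limit — every condition holds. Under paragraphs (i)–(n): (i) operates (a current Category 1 Exemption Letter is held), but is displaced by (j): (j) is triggered — the reference index is 138, below the 144 limit. (k) is triggered (the baseline figure is 27, under the 29 limit), but is overridden by (l): (l) operates against (k): at least one employee exceeds 30 hours/week. (m) operates (assessed value is $263,500, meeting the $216,000 threshold), but is set aside by (n): (n) is triggered — the registered capacity is 350 units, under the 420 units limit. Exception (d) stands.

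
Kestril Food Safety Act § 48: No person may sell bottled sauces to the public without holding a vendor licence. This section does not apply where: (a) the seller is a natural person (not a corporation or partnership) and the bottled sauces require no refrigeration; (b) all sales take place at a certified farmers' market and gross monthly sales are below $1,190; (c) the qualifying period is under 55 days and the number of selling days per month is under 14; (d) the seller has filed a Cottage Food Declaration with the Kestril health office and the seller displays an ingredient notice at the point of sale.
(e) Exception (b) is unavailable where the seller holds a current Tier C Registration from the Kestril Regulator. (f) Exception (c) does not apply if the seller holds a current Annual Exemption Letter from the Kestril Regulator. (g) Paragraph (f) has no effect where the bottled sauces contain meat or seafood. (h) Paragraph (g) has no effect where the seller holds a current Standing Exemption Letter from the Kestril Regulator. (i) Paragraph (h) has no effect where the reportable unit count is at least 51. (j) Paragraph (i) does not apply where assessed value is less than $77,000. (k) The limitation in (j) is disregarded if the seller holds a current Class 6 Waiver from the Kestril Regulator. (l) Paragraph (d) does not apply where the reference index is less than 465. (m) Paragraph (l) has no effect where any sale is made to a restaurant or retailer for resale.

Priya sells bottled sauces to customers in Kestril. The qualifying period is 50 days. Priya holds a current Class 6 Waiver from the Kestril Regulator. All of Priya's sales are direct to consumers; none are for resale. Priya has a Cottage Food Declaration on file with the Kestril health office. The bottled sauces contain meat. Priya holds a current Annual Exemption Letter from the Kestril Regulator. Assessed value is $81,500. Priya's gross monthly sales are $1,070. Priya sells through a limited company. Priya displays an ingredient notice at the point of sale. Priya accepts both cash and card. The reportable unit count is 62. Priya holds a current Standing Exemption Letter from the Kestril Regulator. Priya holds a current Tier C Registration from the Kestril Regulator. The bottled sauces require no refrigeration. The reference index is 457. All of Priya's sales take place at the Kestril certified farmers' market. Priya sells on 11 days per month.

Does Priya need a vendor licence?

No — exception (c) applies; Priya is not required to hold a vendor licence.

Exception (a) does not apply: the seller operates through a limited company.
Exception (b): all sales are at a certified farmers' market; gross monthly sales are $1,070, below the $1,190 limit — every condition holds. Turning to paragraph (e): (e) is triggered — a current Tier C Registration is held. (b) is therefore removed.
Exception (c)'s conditions are all satisfied: the qualifying period is 50 days, under the 55 days limit; the number of selling days per month is 11, under the 14 limit. Considering the limiting provisions: (f) is engaged (a current Annual Exemption Letter is held), but is itself disapplied by (g): (g) operates — the bottled sauces contain meat. (h) would limit (g) — a current Standing Exemption Letter is held — but (i) sets (h) aside: (i) operates against (h): the reportable unit count is 62, meeting the 51 threshold. (j), which would lift (i), is not engaged — assessed value is $81,500, not less than $77,000. So (c) applies.
All of (d)'s requirements are met (a Cottage Food Declaration is on file; an ingredient notice is displayed). But: (l) operates against (d): the reference index is 457, less than the 465 limit. (m), which would lift (l), does not operate here — no sales are for resale. So (d) is unavailable.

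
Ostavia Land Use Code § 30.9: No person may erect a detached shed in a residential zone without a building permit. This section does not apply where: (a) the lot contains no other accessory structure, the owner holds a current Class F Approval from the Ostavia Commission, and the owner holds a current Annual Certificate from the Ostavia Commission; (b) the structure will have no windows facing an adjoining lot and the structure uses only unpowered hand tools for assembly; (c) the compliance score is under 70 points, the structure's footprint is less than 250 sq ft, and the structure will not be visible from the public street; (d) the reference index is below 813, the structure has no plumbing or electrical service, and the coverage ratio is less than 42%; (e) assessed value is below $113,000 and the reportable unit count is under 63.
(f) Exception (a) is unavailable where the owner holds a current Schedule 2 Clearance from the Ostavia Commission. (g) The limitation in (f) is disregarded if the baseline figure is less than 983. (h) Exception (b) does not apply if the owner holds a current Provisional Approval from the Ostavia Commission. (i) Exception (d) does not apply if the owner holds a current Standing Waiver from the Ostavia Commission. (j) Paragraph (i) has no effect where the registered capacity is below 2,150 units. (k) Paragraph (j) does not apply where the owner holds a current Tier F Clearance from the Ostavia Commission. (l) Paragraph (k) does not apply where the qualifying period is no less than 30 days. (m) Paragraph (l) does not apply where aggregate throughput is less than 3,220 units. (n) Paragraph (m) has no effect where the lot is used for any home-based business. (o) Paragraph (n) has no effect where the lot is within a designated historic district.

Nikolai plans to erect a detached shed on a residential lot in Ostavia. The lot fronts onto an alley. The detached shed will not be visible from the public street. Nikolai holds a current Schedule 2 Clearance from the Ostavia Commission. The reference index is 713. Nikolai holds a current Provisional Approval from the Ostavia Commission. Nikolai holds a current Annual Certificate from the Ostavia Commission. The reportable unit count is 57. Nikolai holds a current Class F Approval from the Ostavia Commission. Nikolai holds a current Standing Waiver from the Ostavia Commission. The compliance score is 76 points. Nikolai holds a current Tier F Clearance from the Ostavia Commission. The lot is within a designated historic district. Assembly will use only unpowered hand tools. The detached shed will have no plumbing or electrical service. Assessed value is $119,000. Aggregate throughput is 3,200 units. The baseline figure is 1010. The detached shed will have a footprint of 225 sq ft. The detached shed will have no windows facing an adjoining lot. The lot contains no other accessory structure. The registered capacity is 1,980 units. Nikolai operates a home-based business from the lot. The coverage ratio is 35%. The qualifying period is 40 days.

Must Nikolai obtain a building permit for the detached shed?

Exception (a)'s conditions are all satisfied: the lot has no other accessory structure; a current Class F Approval is held; a current Annual Certificate is held. But: (f) applies — a current Schedule 2 Clearance is held. (g), which would lift (f), is inapplicable — the baseline figure is 1,010, not less than 983. Exception (a) does not apply.
Exception (b)'s conditions are all satisfied: no windows face an adjoining lot; assembly uses only hand tools. However, paragraph (h) must be considered: (h) operates — a current Provisional Approval is held. (b) is therefore removed.
Exception (c) fails — the compliance score is 76 points, not under 70 points.
Exception (d) is satisfied on its face — the reference index is 713, below the 813 limit; there is no plumbing or electrical service; the coverage ratio is 35%, less than the 42% limit. Turning to paragraphs (i)–(o): (i) applies — a current Standing Waiver is held. (j) operates (the registered capacity is 1,980 units, below the 2,150 units limit), but is set aside by (k): (k) applies — a current Tier F Clearance is held. (l) would limit (k) — the qualifying period is 40 days, meeting the 30 days threshold — but (m) sets (l) aside: (m) is triggered — aggregate throughput is 3,200 units, less than the 3,220 units limit. (n) applies (a home-based business operates on the lot), but yields to (o): (o) is triggered — the lot is in a historic district. (d) is therefore removed.
Exception (e) does not apply: assessed value is $119,000, not below $113,000.
No exception displaces § 30.9.

Yes — Nikolai must obtain a building permit.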